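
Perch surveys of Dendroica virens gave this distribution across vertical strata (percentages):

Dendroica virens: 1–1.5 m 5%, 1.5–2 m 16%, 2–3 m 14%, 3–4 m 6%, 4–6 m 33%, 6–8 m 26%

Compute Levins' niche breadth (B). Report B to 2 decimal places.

4.39

Convert percentages to proportions (divide by 100).
Σpᵢ² = 0.05² + 0.16² + 0.14² + 0.06² + 0.33² + 0.26² = 0.0025 + 0.0256 + 0.0196 + 0.0036 + 0.1089 + 0.0676 = 0.2278
B = 1 / 0.2278 = 4.3898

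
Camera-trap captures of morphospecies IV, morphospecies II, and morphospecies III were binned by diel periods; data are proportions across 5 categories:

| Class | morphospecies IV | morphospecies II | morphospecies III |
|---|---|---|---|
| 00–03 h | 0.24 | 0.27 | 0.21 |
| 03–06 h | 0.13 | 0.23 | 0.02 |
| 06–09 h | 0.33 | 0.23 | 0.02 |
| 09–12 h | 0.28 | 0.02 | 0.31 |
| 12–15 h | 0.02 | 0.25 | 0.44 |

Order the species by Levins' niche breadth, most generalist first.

morphospecies II > morphospecies IV > morphospecies III

Σp_IVᵢ² = 0.24² + 0.13² + 0.33² + 0.28² + 0.02² = 0.0576 + 0.0169 + 0.1089 + 0.0784 + 0.0004 = 0.2622
B_IV = 1 / 0.2622 = 3.8139
Σp_IIᵢ² = 0.27² + 0.23² + 0.23² + 0.02² + 0.25² = 0.0729 + 0.0529 + 0.0529 + 0.0004 + 0.0625 = 0.2416
B_II = 1 / 0.2416 = 4.1391
Σp_IIIᵢ² = 0.21² + 0.02² + 0.02² + 0.31² + 0.44² = 0.0441 + 0.0004 + 0.0004 + 0.0961 + 0.1936 = 0.3346
B_III = 1 / 0.3346 = 2.9886
Ranking by B (broadest → narrowest): morphospecies II (4.14) > morphospecies IV (3.81) > morphospecies III (2.99)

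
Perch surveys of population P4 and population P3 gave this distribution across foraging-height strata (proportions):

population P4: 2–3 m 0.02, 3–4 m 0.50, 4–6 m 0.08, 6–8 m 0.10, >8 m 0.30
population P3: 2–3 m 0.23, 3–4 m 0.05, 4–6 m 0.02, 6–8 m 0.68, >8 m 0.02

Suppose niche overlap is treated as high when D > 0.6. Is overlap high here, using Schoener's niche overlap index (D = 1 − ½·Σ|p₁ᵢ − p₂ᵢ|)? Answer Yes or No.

No

Σ|p₁ᵢ − p₂ᵢ| = 0.21 + 0.45 + 0.06 + 0.58 + 0.28 = 1.58
D = 1 − ½ × 1.58 = 1 − 0.790 = 0.2100
D = 0.2100 < 0.6 → No.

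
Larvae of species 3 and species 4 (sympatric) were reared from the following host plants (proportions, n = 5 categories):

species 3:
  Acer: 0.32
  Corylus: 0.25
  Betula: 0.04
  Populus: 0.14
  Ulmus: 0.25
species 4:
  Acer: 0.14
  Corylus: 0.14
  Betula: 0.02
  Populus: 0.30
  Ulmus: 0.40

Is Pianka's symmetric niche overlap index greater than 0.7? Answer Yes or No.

Σ p₁ᵢp₂ᵢ = 0.0448 + 0.0350 + 0.0008 + 0.0420 + 0.1000 = 0.2226
Σp_1ᵢ² = 0.32² + 0.25² + 0.04² + 0.14² + 0.25² = 0.1024 + 0.0625 + 0.0016 + 0.0196 + 0.0625 = 0.2486
Σp_2ᵢ² = 0.14² + 0.14² + 0.02² + 0.30² + 0.40² = 0.0196 + 0.0196 + 0.0004 + 0.0900 + 0.1600 = 0.2896
O = 0.2226 / √(0.2486 × 0.2896) = 0.2226 / 0.26832 = 0.8296
O = 0.8296 > 0.7 → Yes.

Yes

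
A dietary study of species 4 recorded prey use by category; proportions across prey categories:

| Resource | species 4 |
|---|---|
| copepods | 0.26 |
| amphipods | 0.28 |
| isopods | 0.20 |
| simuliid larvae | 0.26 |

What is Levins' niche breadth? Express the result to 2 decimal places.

Σpᵢ² = 0.26² + 0.28² + 0.20² + 0.26² = 0.0676 + 0.0784 + 0.0400 + 0.0676 = 0.2536
B = 1 / 0.2536 = 3.9432

3.94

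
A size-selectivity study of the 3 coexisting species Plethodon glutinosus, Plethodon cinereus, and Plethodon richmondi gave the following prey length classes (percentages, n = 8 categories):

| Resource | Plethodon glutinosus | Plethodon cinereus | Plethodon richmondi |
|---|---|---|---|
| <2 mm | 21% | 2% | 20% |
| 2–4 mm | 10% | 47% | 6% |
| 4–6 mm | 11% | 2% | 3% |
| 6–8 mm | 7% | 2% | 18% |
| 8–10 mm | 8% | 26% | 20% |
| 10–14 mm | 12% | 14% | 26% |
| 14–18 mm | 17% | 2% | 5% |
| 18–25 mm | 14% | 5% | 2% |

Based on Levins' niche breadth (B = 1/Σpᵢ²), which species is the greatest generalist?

Convert percentages to proportions (divide by 100).
Σp_glutᵢ² = 0.21² + 0.10² + 0.11² + 0.07² + 0.08² + 0.12² + 0.17² + 0.14² = 0.0441 + 0.0100 + 0.0121 + 0.0049 + 0.0064 + 0.0144 + 0.0289 + 0.0196 = 0.1404
B_glut = 1 / 0.1404 = 7.1225
Σp_cineᵢ² = 0.02² + 0.47² + 0.02² + 0.02² + 0.26² + 0.14² + 0.02² + 0.05² = 0.0004 + 0.2209 + 0.0004 + 0.0004 + 0.0676 + 0.0196 + 0.0004 + 0.0025 = 0.3122
B_cine = 1 / 0.3122 = 3.2031
Σp_richᵢ² = 0.20² + 0.06² + 0.03² + 0.18² + 0.20² + 0.26² + 0.05² + 0.02² = 0.0400 + 0.0036 + 0.0009 + 0.0324 + 0.0400 + 0.0676 + 0.0025 + 0.0004 = 0.1874
B_rich = 1 / 0.1874 = 5.3362
Highest B → broadest niche (most generalist): Plethodon glutinosus (B = 7.12).

Plethodon glutinosus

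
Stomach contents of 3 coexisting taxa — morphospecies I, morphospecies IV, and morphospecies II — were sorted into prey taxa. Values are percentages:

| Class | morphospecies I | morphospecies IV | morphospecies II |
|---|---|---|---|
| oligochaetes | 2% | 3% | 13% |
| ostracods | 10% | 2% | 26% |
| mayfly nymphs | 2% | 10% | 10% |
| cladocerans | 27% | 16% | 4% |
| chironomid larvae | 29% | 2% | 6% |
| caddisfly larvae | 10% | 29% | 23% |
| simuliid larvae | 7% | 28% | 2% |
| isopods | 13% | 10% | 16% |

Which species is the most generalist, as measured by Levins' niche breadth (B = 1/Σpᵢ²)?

Convert percentages to proportions (divide by 100).
Σp_Iᵢ² = 0.02² + 0.10² + 0.02² + 0.27² + 0.29² + 0.10² + 0.07² + 0.13² = 0.0004 + 0.0100 + 0.0004 + 0.0729 + 0.0841 + 0.0100 + 0.0049 + 0.0169 = 0.1996
B_I = 1 / 0.1996 = 5.0100
Σp_IVᵢ² = 0.03² + 0.02² + 0.10² + 0.16² + 0.02² + 0.29² + 0.28² + 0.10² = 0.0009 + 0.0004 + 0.0100 + 0.0256 + 0.0004 + 0.0841 + 0.0784 + 0.0100 = 0.2098
B_IV = 1 / 0.2098 = 4.7664
Σp_IIᵢ² = 0.13² + 0.26² + 0.10² + 0.04² + 0.06² + 0.23² + 0.02² + 0.16² = 0.0169 + 0.0676 + 0.0100 + 0.0016 + 0.0036 + 0.0529 + 0.0004 + 0.0256 = 0.1786
B_II = 1 / 0.1786 = 5.5991
Highest B → broadest niche (most generalist): morphospecies II (B = 5.60).

morphospecies II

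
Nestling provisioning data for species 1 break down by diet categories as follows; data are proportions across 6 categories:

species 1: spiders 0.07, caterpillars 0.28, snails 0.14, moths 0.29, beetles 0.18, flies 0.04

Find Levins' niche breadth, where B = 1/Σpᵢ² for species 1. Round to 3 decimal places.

Σpᵢ² = 0.07² + 0.28² + 0.14² + 0.29² + 0.18² + 0.04² = 0.0049 + 0.0784 + 0.0196 + 0.0841 + 0.0324 + 0.0016 = 0.2210
B = 1 / 0.2210 = 4.52489

4.525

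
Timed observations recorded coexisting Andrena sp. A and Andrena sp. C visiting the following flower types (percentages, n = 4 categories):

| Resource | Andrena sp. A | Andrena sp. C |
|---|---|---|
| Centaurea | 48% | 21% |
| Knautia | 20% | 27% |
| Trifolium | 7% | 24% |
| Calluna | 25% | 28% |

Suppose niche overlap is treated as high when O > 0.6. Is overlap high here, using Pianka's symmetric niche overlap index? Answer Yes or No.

Yes

Convert percentages to proportions (divide by 100).
Σ p₁ᵢp₂ᵢ = 0.1008 + 0.0540 + 0.0168 + 0.0700 = 0.2416
Σp_1ᵢ² = 0.48² + 0.20² + 0.07² + 0.25² = 0.2304 + 0.0400 + 0.0049 + 0.0625 = 0.3378
Σp_2ᵢ² = 0.21² + 0.27² + 0.24² + 0.28² = 0.0441 + 0.0729 + 0.0576 + 0.0784 = 0.2530
O = 0.2416 / √(0.3378 × 0.2530) = 0.2416 / 0.29234 = 0.8264
O = 0.8264 > 0.6 → Yes.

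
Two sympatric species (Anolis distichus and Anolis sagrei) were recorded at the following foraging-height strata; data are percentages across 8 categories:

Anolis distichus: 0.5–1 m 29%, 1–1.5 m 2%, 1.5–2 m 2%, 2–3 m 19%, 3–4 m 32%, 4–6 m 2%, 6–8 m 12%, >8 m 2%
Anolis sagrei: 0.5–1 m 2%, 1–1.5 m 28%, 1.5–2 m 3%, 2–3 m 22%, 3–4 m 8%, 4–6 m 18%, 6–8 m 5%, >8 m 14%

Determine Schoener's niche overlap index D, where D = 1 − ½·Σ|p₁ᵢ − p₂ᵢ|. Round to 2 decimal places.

Convert percentages to proportions (divide by 100).
Σ|p₁ᵢ − p₂ᵢ| = 0.27 + 0.26 + 0.01 + 0.03 + 0.24 + 0.16 + 0.07 + 0.12 = 1.16
D = 1 − ½ × 1.16 = 1 − 0.580 = 0.4200

0.42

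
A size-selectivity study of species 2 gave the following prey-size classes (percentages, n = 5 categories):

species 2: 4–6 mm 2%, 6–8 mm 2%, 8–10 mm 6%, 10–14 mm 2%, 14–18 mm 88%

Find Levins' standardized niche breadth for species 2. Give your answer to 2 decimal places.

0.07

Convert percentages to proportions (divide by 100).
Σpᵢ² = 0.02² + 0.02² + 0.06² + 0.02² + 0.88² = 0.0004 + 0.0004 + 0.0036 + 0.0004 + 0.7744 = 0.7792
B = 1 / 0.7792 = 1.2834
Bₛ = (B − 1)/(n − 1) = (1.2834 − 1)/(5 − 1) = 0.2834/4 = 0.0709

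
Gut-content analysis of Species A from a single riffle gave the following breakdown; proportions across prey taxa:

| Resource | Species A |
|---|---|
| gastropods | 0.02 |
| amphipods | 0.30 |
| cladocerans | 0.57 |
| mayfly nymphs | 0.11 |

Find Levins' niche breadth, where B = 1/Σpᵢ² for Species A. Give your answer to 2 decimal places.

2.34

Σpᵢ² = 0.02² + 0.30² + 0.57² + 0.11² = 0.0004 + 0.0900 + 0.3249 + 0.0121 = 0.4274
B = 1 / 0.4274 = 2.3397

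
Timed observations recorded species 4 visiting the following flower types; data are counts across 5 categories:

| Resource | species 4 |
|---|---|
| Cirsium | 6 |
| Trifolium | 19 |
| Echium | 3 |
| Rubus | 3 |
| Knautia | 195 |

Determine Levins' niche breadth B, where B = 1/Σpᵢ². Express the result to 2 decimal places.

1.33

Proportions for species 4 (n=226): 6/226=0.0265, 19/226=0.0841, 3/226=0.0133, 3/226=0.0133, 195/226=0.8628
Σpᵢ² = 0.0265² + 0.0841² + 0.0133² + 0.0133² + 0.8628² = 0.000702 + 0.007073 + 0.000177 + 0.000177 + 0.744424 = 0.752553
B = 1 / 0.752553 = 1.3288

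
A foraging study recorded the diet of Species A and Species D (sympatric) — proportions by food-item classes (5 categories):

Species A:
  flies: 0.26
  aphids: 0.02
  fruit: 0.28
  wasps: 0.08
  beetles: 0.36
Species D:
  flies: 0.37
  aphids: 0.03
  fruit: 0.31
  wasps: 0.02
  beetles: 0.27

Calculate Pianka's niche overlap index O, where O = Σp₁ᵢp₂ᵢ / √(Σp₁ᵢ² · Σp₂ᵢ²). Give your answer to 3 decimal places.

0.959

Σ p₁ᵢp₂ᵢ = 0.0962 + 0.0006 + 0.0868 + 0.0016 + 0.0972 = 0.2824
Σp_1ᵢ² = 0.26² + 0.02² + 0.28² + 0.08² + 0.36² = 0.0676 + 0.0004 + 0.0784 + 0.0064 + 0.1296 = 0.2824
Σp_2ᵢ² = 0.37² + 0.03² + 0.31² + 0.02² + 0.27² = 0.1369 + 0.0009 + 0.0961 + 0.0004 + 0.0729 = 0.3072
O = 0.2824 / √(0.2824 × 0.3072) = 0.2824 / 0.294539 = 0.95879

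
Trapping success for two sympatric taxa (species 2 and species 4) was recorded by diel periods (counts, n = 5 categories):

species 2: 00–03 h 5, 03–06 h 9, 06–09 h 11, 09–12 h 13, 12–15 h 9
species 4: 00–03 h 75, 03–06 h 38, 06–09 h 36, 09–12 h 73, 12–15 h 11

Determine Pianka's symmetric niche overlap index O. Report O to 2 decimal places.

0.84

Proportions for species 2 (n=47): 5/47=0.1064, 9/47=0.1915, 11/47=0.2340, 13/47=0.2766, 9/47=0.1915
Proportions for species 4 (n=233): 75/233=0.3219, 38/233=0.1631, 36/233=0.1545, 73/233=0.3133, 11/233=0.0472
Σ p₁ᵢp₂ᵢ = 0.034250 + 0.031234 + 0.036153 + 0.086659 + 0.009039 = 0.197335
Σp_1ᵢ² = 0.1064² + 0.1915² + 0.2340² + 0.2766² + 0.1915² = 0.011321 + 0.036672 + 0.054756 + 0.076508 + 0.036672 = 0.215929
Σp_2ᵢ² = 0.3219² + 0.1631² + 0.1545² + 0.3133² + 0.0472² = 0.103620 + 0.026602 + 0.023870 + 0.098157 + 0.002228 = 0.254477
O = 0.197335 / √(0.215929 × 0.254477) = 0.197335 / 0.2344120 = 0.8418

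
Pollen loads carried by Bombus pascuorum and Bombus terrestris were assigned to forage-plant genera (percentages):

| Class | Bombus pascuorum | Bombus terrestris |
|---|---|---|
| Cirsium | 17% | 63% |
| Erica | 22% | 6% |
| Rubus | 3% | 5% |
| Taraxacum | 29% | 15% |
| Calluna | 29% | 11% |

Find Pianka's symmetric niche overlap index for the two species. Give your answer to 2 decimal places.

Convert percentages to proportions (divide by 100).
Σ p₁ᵢp₂ᵢ = 0.1071 + 0.0132 + 0.0015 + 0.0435 + 0.0319 = 0.1972
Σp_1ᵢ² = 0.17² + 0.22² + 0.03² + 0.29² + 0.29² = 0.0289 + 0.0484 + 0.0009 + 0.0841 + 0.0841 = 0.2464
Σp_2ᵢ² = 0.63² + 0.06² + 0.05² + 0.15² + 0.11² = 0.3969 + 0.0036 + 0.0025 + 0.0225 + 0.0121 = 0.4376
O = 0.1972 / √(0.2464 × 0.4376) = 0.1972 / 0.32837 = 0.6005

0.60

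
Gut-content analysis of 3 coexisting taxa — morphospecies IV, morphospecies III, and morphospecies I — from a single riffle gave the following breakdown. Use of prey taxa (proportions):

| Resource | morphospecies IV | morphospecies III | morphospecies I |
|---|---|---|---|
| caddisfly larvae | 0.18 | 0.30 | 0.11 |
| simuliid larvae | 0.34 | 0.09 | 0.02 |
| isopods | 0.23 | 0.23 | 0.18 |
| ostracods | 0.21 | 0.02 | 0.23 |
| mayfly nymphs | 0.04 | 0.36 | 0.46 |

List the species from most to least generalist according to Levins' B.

Σp_IVᵢ² = 0.18² + 0.34² + 0.23² + 0.21² + 0.04² = 0.0324 + 0.1156 + 0.0529 + 0.0441 + 0.0016 = 0.2466
B_IV = 1 / 0.2466 = 4.0552
Σp_IIIᵢ² = 0.30² + 0.09² + 0.23² + 0.02² + 0.36² = 0.0900 + 0.0081 + 0.0529 + 0.0004 + 0.1296 = 0.2810
B_III = 1 / 0.2810 = 3.5587
Σp_Iᵢ² = 0.11² + 0.02² + 0.18² + 0.23² + 0.46² = 0.0121 + 0.0004 + 0.0324 + 0.0529 + 0.2116 = 0.3094
B_I = 1 / 0.3094 = 3.2321
Ranking by B (broadest → narrowest): morphospecies IV (4.06) > morphospecies III (3.56) > morphospecies I (3.23)

morphospecies IV > morphospecies III > morphospecies I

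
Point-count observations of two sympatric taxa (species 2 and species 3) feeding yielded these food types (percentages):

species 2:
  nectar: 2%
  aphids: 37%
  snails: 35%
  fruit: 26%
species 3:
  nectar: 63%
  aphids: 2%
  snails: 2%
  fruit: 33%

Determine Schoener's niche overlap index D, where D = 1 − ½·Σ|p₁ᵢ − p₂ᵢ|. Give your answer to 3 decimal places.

0.320

Convert percentages to proportions (divide by 100).
Σ|p₁ᵢ − p₂ᵢ| = 0.61 + 0.35 + 0.33 + 0.07 = 1.36
D = 1 − ½ × 1.36 = 1 − 0.680 = 0.32000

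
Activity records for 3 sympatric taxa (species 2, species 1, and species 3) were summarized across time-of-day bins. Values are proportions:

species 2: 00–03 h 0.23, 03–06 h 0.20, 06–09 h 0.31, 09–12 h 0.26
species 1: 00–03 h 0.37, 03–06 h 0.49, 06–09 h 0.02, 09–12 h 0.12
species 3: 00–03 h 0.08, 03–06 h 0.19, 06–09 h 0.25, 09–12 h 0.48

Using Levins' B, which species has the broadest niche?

Σp_2ᵢ² = 0.23² + 0.20² + 0.31² + 0.26² = 0.0529 + 0.0400 + 0.0961 + 0.0676 = 0.2566
B_2 = 1 / 0.2566 = 3.8971
Σp_1ᵢ² = 0.37² + 0.49² + 0.02² + 0.12² = 0.1369 + 0.2401 + 0.0004 + 0.0144 = 0.3918
B_1 = 1 / 0.3918 = 2.5523
Σp_3ᵢ² = 0.08² + 0.19² + 0.25² + 0.48² = 0.0064 + 0.0361 + 0.0625 + 0.2304 = 0.3354
B_3 = 1 / 0.3354 = 2.9815
Highest B → broadest niche (most generalist): species 2 (B = 3.90).

species 2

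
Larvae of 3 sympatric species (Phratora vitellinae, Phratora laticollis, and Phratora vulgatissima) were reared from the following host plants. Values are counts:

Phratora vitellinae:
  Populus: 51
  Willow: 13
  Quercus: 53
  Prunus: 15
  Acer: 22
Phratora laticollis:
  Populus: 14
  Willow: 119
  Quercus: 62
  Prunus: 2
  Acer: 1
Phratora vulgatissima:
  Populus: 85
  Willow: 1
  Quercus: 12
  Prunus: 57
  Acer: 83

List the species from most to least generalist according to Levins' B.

Phratora vitellinae > Phratora vulgatissima > Phratora laticollis

Proportions for Phratora vitellinae (n=154): 51/154=0.3312, 13/154=0.0844, 53/154=0.3442, 15/154=0.0974, 22/154=0.1429
Proportions for Phratora laticollis (n=198): 14/198=0.0707, 119/198=0.6010, 62/198=0.3131, 2/198=0.0101, 1/198=0.0051
Proportions for Phratora vulgatissima (n=238): 85/238=0.3571, 1/238=0.0042, 12/238=0.0504, 57/238=0.2395, 83/238=0.3487
Σp_viteᵢ² = 0.3312² + 0.0844² + 0.3442² + 0.0974² + 0.1429² = 0.109693 + 0.007123 + 0.118474 + 0.009487 + 0.020420 = 0.265197
B_vite = 1 / 0.265197 = 3.7708
Σp_latiᵢ² = 0.0707² + 0.6010² + 0.3131² + 0.0101² + 0.0051² = 0.004998 + 0.361201 + 0.098032 + 0.000102 + 0.000026 = 0.464359
B_lati = 1 / 0.464359 = 2.1535
Σp_vulgᵢ² = 0.3571² + 0.0042² + 0.0504² + 0.2395² + 0.3487² = 0.127520 + 0.000018 + 0.002540 + 0.057360 + 0.121592 = 0.309030
B_vulg = 1 / 0.309030 = 3.2359
Ranking by B (broadest → narrowest): Phratora vitellinae (3.77) > Phratora vulgatissima (3.24) > Phratora laticollis (2.15)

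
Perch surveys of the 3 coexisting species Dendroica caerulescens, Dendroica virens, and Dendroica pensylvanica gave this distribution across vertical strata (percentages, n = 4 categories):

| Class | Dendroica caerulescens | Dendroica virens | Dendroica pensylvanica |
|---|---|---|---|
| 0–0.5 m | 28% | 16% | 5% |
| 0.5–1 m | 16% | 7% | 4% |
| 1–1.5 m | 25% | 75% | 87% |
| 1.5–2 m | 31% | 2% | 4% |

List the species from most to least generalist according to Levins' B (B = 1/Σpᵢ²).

Convert percentages to proportions (divide by 100).
Σp_caerᵢ² = 0.28² + 0.16² + 0.25² + 0.31² = 0.0784 + 0.0256 + 0.0625 + 0.0961 = 0.2626
B_caer = 1 / 0.2626 = 3.8081
Σp_vireᵢ² = 0.16² + 0.07² + 0.75² + 0.02² = 0.0256 + 0.0049 + 0.5625 + 0.0004 = 0.5934
B_vire = 1 / 0.5934 = 1.6852
Σp_pensᵢ² = 0.05² + 0.04² + 0.87² + 0.04² = 0.0025 + 0.0016 + 0.7569 + 0.0016 = 0.7626
B_pens = 1 / 0.7626 = 1.3113
Ranking by B (broadest → narrowest): Dendroica caerulescens (3.81) > Dendroica virens (1.69) > Dendroica pensylvanica (1.31)

Dendroica caerulescens > Dendroica virens > Dendroica pensylvanica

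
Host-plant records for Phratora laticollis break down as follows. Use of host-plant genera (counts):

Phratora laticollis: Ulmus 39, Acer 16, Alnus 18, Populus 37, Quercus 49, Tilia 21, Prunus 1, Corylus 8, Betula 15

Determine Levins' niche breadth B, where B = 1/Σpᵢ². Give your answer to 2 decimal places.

6.30

Proportions for Phratora laticollis (n=204): 39/204=0.1912, 16/204=0.0784, 18/204=0.0882, 37/204=0.1814, 49/204=0.2402, 21/204=0.1029, 1/204=0.0049, 8/204=0.0392, 15/204=0.0735
Σpᵢ² = 0.1912² + 0.0784² + 0.0882² + 0.1814² + 0.2402² + 0.1029² + 0.0049² + 0.0392² + 0.0735² = 0.036557 + 0.006147 + 0.007779 + 0.032906 + 0.057696 + 0.010588 + 0.000024 + 0.001537 + 0.005402 = 0.158636
B = 1 / 0.158636 = 6.3037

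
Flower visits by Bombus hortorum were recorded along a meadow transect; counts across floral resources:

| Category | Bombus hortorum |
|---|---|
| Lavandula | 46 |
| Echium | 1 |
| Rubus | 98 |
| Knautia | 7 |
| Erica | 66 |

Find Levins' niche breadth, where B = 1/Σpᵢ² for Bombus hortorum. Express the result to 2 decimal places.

2.95

Proportions for Bombus hortorum (n=218): 46/218=0.2110, 1/218=0.0046, 98/218=0.4495, 7/218=0.0321, 66/218=0.3028
Σpᵢ² = 0.2110² + 0.0046² + 0.4495² + 0.0321² + 0.3028² = 0.044521 + 0.000021 + 0.202050 + 0.001030 + 0.091688 = 0.339310
B = 1 / 0.339310 = 2.9472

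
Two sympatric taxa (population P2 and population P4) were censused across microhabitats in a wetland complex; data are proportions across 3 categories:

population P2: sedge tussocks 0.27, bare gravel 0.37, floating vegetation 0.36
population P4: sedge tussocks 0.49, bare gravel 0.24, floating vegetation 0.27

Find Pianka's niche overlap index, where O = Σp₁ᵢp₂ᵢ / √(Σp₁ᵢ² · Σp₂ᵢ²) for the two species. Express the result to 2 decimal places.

Σ p₁ᵢp₂ᵢ = 0.1323 + 0.0888 + 0.0972 = 0.3183
Σp_1ᵢ² = 0.27² + 0.37² + 0.36² = 0.0729 + 0.1369 + 0.1296 = 0.3394
Σp_2ᵢ² = 0.49² + 0.24² + 0.27² = 0.2401 + 0.0576 + 0.0729 = 0.3706
O = 0.3183 / √(0.3394 × 0.3706) = 0.3183 / 0.35466 = 0.8975

0.90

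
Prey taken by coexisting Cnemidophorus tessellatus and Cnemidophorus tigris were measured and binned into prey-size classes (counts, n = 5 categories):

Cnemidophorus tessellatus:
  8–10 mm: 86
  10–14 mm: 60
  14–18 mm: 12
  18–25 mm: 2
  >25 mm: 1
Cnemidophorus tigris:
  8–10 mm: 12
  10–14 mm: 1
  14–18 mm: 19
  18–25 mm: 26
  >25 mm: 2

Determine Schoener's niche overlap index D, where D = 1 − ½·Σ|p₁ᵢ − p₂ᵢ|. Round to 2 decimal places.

Proportions for Cnemidophorus tessellatus (n=161): 86/161=0.5342, 60/161=0.3727, 12/161=0.0745, 2/161=0.0124, 1/161=0.0062
Proportions for Cnemidophorus tigris (n=60): 12/60=0.2000, 1/60=0.0167, 19/60=0.3167, 26/60=0.4333, 2/60=0.0333
Σ|p₁ᵢ − p₂ᵢ| = 0.3342 + 0.3560 + 0.2422 + 0.4209 + 0.0271 = 1.3804
D = 1 − ½ × 1.3804 = 1 − 0.69020 = 0.30980

0.31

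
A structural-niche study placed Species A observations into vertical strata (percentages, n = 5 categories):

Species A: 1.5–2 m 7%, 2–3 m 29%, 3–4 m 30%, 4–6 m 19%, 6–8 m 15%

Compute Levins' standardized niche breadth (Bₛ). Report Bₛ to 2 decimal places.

0.80

Convert percentages to proportions (divide by 100).
Σpᵢ² = 0.07² + 0.29² + 0.30² + 0.19² + 0.15² = 0.0049 + 0.0841 + 0.0900 + 0.0361 + 0.0225 = 0.2376
B = 1 / 0.2376 = 4.2088
Bₛ = (B − 1)/(n − 1) = (4.2088 − 1)/(5 − 1) = 3.2088/4 = 0.8022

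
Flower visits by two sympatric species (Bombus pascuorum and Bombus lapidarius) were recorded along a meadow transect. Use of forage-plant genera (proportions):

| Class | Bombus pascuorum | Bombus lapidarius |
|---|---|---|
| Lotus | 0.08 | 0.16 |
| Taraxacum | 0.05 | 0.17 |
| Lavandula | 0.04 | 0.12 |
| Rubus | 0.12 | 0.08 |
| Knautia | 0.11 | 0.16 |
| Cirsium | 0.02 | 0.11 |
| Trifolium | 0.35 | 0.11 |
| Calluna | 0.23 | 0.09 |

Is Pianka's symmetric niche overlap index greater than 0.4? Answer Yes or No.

Σ p₁ᵢp₂ᵢ = 0.0128 + 0.0085 + 0.0048 + 0.0096 + 0.0176 + 0.0022 + 0.0385 + 0.0207 = 0.1147
Σp_1ᵢ² = 0.08² + 0.05² + 0.04² + 0.12² + 0.11² + 0.02² + 0.35² + 0.23² = 0.0064 + 0.0025 + 0.0016 + 0.0144 + 0.0121 + 0.0004 + 0.1225 + 0.0529 = 0.2128
Σp_2ᵢ² = 0.16² + 0.17² + 0.12² + 0.08² + 0.16² + 0.11² + 0.11² + 0.09² = 0.0256 + 0.0289 + 0.0144 + 0.0064 + 0.0256 + 0.0121 + 0.0121 + 0.0081 = 0.1332
O = 0.1147 / √(0.2128 × 0.1332) = 0.1147 / 0.16836 = 0.6813
O = 0.6813 > 0.4 → Yes.

Yes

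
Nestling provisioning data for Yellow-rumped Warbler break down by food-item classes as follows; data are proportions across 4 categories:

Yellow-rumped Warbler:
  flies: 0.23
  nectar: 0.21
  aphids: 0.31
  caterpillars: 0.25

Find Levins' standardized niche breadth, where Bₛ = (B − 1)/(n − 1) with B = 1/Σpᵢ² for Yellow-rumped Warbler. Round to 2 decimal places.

Σpᵢ² = 0.23² + 0.21² + 0.31² + 0.25² = 0.0529 + 0.0441 + 0.0961 + 0.0625 = 0.2556
B = 1 / 0.2556 = 3.9124
Bₛ = (B − 1)/(n − 1) = (3.9124 − 1)/(4 − 1) = 2.9124/3 = 0.9708

0.97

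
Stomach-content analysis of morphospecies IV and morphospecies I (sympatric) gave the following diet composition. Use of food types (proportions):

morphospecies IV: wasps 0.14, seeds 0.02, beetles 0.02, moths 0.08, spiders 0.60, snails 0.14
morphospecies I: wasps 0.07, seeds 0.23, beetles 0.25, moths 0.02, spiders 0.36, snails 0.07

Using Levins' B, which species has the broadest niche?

morphospecies I

Σp_IVᵢ² = 0.14² + 0.02² + 0.02² + 0.08² + 0.60² + 0.14² = 0.0196 + 0.0004 + 0.0004 + 0.0064 + 0.3600 + 0.0196 = 0.4064
B_IV = 1 / 0.4064 = 2.4606
Σp_Iᵢ² = 0.07² + 0.23² + 0.25² + 0.02² + 0.36² + 0.07² = 0.0049 + 0.0529 + 0.0625 + 0.0004 + 0.1296 + 0.0049 = 0.2552
B_I = 1 / 0.2552 = 3.9185
Highest B → broadest niche (most generalist): morphospecies I (B = 3.92).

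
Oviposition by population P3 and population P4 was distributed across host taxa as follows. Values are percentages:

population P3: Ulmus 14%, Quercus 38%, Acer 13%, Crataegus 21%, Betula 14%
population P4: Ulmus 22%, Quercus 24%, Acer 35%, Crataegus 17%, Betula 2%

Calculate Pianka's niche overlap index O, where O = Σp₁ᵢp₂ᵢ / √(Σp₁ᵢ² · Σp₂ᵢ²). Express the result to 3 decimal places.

Convert percentages to proportions (divide by 100).
Σ p₁ᵢp₂ᵢ = 0.0308 + 0.0912 + 0.0455 + 0.0357 + 0.0028 = 0.2060
Σp_1ᵢ² = 0.14² + 0.38² + 0.13² + 0.21² + 0.14² = 0.0196 + 0.1444 + 0.0169 + 0.0441 + 0.0196 = 0.2446
Σp_2ᵢ² = 0.22² + 0.24² + 0.35² + 0.17² + 0.02² = 0.0484 + 0.0576 + 0.1225 + 0.0289 + 0.0004 = 0.2578
O = 0.2060 / √(0.2446 × 0.2578) = 0.2060 / 0.251113 = 0.82035

0.820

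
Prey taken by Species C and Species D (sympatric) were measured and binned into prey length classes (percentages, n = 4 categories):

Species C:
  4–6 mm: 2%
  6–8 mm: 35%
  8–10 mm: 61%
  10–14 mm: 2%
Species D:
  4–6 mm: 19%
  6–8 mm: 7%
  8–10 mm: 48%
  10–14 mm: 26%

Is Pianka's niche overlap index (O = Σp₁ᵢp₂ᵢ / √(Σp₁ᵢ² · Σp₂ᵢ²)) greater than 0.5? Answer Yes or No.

Convert percentages to proportions (divide by 100).
Σ p₁ᵢp₂ᵢ = 0.0038 + 0.0245 + 0.2928 + 0.0052 = 0.3263
Σp_1ᵢ² = 0.02² + 0.35² + 0.61² + 0.02² = 0.0004 + 0.1225 + 0.3721 + 0.0004 = 0.4954
Σp_2ᵢ² = 0.19² + 0.07² + 0.48² + 0.26² = 0.0361 + 0.0049 + 0.2304 + 0.0676 = 0.3390
O = 0.3263 / √(0.4954 × 0.3390) = 0.3263 / 0.40981 = 0.7962
O = 0.7962 > 0.5 → Yes.

Yes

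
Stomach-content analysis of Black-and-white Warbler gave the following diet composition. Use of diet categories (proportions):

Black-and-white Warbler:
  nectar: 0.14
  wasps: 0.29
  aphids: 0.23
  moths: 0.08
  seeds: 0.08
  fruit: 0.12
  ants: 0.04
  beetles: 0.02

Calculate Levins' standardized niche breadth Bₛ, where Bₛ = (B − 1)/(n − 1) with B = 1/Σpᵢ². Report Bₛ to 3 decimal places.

Σpᵢ² = 0.14² + 0.29² + 0.23² + 0.08² + 0.08² + 0.12² + 0.04² + 0.02² = 0.0196 + 0.0841 + 0.0529 + 0.0064 + 0.0064 + 0.0144 + 0.0016 + 0.0004 = 0.1858
B = 1 / 0.1858 = 5.38213
Bₛ = (B − 1)/(n − 1) = (5.38213 − 1)/(8 − 1) = 4.38213/7 = 0.62602

0.626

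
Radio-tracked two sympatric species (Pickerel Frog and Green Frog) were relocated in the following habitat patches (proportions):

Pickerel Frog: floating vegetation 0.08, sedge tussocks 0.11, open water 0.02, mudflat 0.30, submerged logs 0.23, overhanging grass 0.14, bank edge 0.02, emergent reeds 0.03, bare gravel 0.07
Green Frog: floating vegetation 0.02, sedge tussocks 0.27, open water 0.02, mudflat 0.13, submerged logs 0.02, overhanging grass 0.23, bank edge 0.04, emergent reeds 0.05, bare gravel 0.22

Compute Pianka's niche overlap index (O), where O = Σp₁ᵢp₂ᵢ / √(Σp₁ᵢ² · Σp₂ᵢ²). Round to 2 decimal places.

Σ p₁ᵢp₂ᵢ = 0.0016 + 0.0297 + 0.0004 + 0.0390 + 0.0046 + 0.0322 + 0.0008 + 0.0015 + 0.0154 = 0.1252
Σp_1ᵢ² = 0.08² + 0.11² + 0.02² + 0.30² + 0.23² + 0.14² + 0.02² + 0.03² + 0.07² = 0.0064 + 0.0121 + 0.0004 + 0.0900 + 0.0529 + 0.0196 + 0.0004 + 0.0009 + 0.0049 = 0.1876
Σp_2ᵢ² = 0.02² + 0.27² + 0.02² + 0.13² + 0.02² + 0.23² + 0.04² + 0.05² + 0.22² = 0.0004 + 0.0729 + 0.0004 + 0.0169 + 0.0004 + 0.0529 + 0.0016 + 0.0025 + 0.0484 = 0.1964
O = 0.1252 / √(0.1876 × 0.1964) = 0.1252 / 0.19195 = 0.6523

0.65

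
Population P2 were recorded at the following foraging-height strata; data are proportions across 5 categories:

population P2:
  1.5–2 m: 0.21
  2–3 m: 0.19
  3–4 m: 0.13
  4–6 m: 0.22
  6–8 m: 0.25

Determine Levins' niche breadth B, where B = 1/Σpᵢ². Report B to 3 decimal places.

Σpᵢ² = 0.21² + 0.19² + 0.13² + 0.22² + 0.25² = 0.0441 + 0.0361 + 0.0169 + 0.0484 + 0.0625 = 0.2080
B = 1 / 0.2080 = 4.80769

4.808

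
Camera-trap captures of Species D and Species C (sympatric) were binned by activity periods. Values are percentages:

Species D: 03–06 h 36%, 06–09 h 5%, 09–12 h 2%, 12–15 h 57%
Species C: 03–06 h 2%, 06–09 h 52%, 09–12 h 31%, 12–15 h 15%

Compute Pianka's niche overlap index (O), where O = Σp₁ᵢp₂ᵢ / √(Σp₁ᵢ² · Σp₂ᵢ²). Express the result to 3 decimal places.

Convert percentages to proportions (divide by 100).
Σ p₁ᵢp₂ᵢ = 0.0072 + 0.0260 + 0.0062 + 0.0855 = 0.1249
Σp_1ᵢ² = 0.36² + 0.05² + 0.02² + 0.57² = 0.1296 + 0.0025 + 0.0004 + 0.3249 = 0.4574
Σp_2ᵢ² = 0.02² + 0.52² + 0.31² + 0.15² = 0.0004 + 0.2704 + 0.0961 + 0.0225 = 0.3894
O = 0.1249 / √(0.4574 × 0.3894) = 0.1249 / 0.422033 = 0.29595

0.296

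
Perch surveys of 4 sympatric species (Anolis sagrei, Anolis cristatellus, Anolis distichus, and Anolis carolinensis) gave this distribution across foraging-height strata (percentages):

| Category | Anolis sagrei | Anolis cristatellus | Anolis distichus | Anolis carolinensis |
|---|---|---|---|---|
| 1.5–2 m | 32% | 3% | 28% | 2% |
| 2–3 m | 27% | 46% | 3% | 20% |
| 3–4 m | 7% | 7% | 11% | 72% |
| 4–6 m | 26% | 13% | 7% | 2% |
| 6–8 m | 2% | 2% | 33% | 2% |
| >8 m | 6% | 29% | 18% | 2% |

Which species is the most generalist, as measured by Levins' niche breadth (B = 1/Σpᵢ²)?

Convert percentages to proportions (divide by 100).
Σp_sagrᵢ² = 0.32² + 0.27² + 0.07² + 0.26² + 0.02² + 0.06² = 0.1024 + 0.0729 + 0.0049 + 0.0676 + 0.0004 + 0.0036 = 0.2518
B_sagr = 1 / 0.2518 = 3.9714
Σp_crisᵢ² = 0.03² + 0.46² + 0.07² + 0.13² + 0.02² + 0.29² = 0.0009 + 0.2116 + 0.0049 + 0.0169 + 0.0004 + 0.0841 = 0.3188
B_cris = 1 / 0.3188 = 3.1368
Σp_distᵢ² = 0.28² + 0.03² + 0.11² + 0.07² + 0.33² + 0.18² = 0.0784 + 0.0009 + 0.0121 + 0.0049 + 0.1089 + 0.0324 = 0.2376
B_dist = 1 / 0.2376 = 4.2088
Σp_caroᵢ² = 0.02² + 0.20² + 0.72² + 0.02² + 0.02² + 0.02² = 0.0004 + 0.0400 + 0.5184 + 0.0004 + 0.0004 + 0.0004 = 0.5600
B_caro = 1 / 0.5600 = 1.7857
Highest B → broadest niche (most generalist): Anolis distichus (B = 4.21).

Anolis distichus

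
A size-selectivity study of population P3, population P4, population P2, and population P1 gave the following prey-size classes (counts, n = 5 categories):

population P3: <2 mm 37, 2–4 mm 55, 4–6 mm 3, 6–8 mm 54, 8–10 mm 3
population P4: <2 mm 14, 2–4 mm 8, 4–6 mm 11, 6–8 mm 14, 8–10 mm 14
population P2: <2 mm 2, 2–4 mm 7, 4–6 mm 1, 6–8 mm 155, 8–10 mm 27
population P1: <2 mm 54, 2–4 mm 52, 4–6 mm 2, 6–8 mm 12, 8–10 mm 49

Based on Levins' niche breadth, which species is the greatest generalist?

Proportions for population P3 (n=152): 37/152=0.2434, 55/152=0.3618, 3/152=0.0197, 54/152=0.3553, 3/152=0.0197
Proportions for population P4 (n=61): 14/61=0.2295, 8/61=0.1311, 11/61=0.1803, 14/61=0.2295, 14/61=0.2295
Proportions for population P2 (n=192): 2/192=0.0104, 7/192=0.0365, 1/192=0.0052, 155/192=0.8073, 27/192=0.1406
Proportions for population P1 (n=169): 54/169=0.3195, 52/169=0.3077, 2/169=0.0118, 12/169=0.0710, 49/169=0.2899
Σp_P3ᵢ² = 0.2434² + 0.3618² + 0.0197² + 0.3553² + 0.0197² = 0.059244 + 0.130899 + 0.000388 + 0.126238 + 0.000388 = 0.317157
B_P3 = 1 / 0.317157 = 3.1530
Σp_P4ᵢ² = 0.2295² + 0.1311² + 0.1803² + 0.2295² + 0.2295² = 0.052670 + 0.017187 + 0.032508 + 0.052670 + 0.052670 = 0.207705
B_P4 = 1 / 0.207705 = 4.8145
Σp_P2ᵢ² = 0.0104² + 0.0365² + 0.0052² + 0.8073² + 0.1406² = 0.000108 + 0.001332 + 0.000027 + 0.651733 + 0.019768 = 0.672968
B_P2 = 1 / 0.672968 = 1.4860
Σp_P1ᵢ² = 0.3195² + 0.3077² + 0.0118² + 0.0710² + 0.2899² = 0.102080 + 0.094679 + 0.000139 + 0.005041 + 0.084042 = 0.285981
B_P1 = 1 / 0.285981 = 3.4967
Highest B → broadest niche (most generalist): population P4 (B = 4.81).

population P4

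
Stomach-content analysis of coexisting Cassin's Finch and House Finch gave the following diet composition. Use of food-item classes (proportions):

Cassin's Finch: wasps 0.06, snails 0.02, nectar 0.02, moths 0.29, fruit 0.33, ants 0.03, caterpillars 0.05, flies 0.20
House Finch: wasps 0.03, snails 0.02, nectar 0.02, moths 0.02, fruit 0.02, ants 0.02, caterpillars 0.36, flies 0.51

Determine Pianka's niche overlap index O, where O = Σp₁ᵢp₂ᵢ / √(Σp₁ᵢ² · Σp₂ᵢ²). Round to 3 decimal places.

Σ p₁ᵢp₂ᵢ = 0.0018 + 0.0004 + 0.0004 + 0.0058 + 0.0066 + 0.0006 + 0.0180 + 0.1020 = 0.1356
Σp_1ᵢ² = 0.06² + 0.02² + 0.02² + 0.29² + 0.33² + 0.03² + 0.05² + 0.20² = 0.0036 + 0.0004 + 0.0004 + 0.0841 + 0.1089 + 0.0009 + 0.0025 + 0.0400 = 0.2408
Σp_2ᵢ² = 0.03² + 0.02² + 0.02² + 0.02² + 0.02² + 0.02² + 0.36² + 0.51² = 0.0009 + 0.0004 + 0.0004 + 0.0004 + 0.0004 + 0.0004 + 0.1296 + 0.2601 = 0.3926
O = 0.1356 / √(0.2408 × 0.3926) = 0.1356 / 0.307470 = 0.44102

0.441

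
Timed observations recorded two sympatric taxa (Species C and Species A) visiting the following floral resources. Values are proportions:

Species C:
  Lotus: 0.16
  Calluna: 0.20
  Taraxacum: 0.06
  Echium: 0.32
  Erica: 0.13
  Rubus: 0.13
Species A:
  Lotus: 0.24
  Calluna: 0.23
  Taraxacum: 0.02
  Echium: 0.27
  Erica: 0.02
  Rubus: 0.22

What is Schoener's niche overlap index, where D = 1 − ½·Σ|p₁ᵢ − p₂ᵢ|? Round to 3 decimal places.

Σ|p₁ᵢ − p₂ᵢ| = 0.08 + 0.03 + 0.04 + 0.05 + 0.11 + 0.09 = 0.40
D = 1 − ½ × 0.40 = 1 − 0.200 = 0.80000

0.800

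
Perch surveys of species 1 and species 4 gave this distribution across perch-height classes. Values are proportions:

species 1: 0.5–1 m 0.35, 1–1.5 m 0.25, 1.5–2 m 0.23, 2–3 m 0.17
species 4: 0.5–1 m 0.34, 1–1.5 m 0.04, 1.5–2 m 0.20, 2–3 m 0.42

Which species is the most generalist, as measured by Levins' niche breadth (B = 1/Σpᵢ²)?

species 1

Σp_1ᵢ² = 0.35² + 0.25² + 0.23² + 0.17² = 0.1225 + 0.0625 + 0.0529 + 0.0289 = 0.2668
B_1 = 1 / 0.2668 = 3.7481
Σp_4ᵢ² = 0.34² + 0.04² + 0.20² + 0.42² = 0.1156 + 0.0016 + 0.0400 + 0.1764 = 0.3336
B_4 = 1 / 0.3336 = 2.9976
Highest B → broadest niche (most generalist): species 1 (B = 3.75).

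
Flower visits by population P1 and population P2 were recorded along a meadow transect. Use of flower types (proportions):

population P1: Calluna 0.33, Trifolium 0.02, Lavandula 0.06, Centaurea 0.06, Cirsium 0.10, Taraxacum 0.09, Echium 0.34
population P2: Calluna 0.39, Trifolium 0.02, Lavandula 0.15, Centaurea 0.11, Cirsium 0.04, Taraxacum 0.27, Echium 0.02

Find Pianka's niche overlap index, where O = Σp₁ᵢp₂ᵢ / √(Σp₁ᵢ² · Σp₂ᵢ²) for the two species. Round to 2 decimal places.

0.70

Σ p₁ᵢp₂ᵢ = 0.1287 + 0.0004 + 0.0090 + 0.0066 + 0.0040 + 0.0243 + 0.0068 = 0.1798
Σp_1ᵢ² = 0.33² + 0.02² + 0.06² + 0.06² + 0.10² + 0.09² + 0.34² = 0.1089 + 0.0004 + 0.0036 + 0.0036 + 0.0100 + 0.0081 + 0.1156 = 0.2502
Σp_2ᵢ² = 0.39² + 0.02² + 0.15² + 0.11² + 0.04² + 0.27² + 0.02² = 0.1521 + 0.0004 + 0.0225 + 0.0121 + 0.0016 + 0.0729 + 0.0004 = 0.2620
O = 0.1798 / √(0.2502 × 0.2620) = 0.1798 / 0.25603 = 0.7023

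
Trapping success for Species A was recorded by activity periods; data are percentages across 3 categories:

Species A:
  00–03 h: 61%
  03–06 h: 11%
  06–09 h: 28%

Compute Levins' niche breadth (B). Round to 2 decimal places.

2.16

Convert percentages to proportions (divide by 100).
Σpᵢ² = 0.61² + 0.11² + 0.28² = 0.3721 + 0.0121 + 0.0784 = 0.4626
B = 1 / 0.4626 = 2.1617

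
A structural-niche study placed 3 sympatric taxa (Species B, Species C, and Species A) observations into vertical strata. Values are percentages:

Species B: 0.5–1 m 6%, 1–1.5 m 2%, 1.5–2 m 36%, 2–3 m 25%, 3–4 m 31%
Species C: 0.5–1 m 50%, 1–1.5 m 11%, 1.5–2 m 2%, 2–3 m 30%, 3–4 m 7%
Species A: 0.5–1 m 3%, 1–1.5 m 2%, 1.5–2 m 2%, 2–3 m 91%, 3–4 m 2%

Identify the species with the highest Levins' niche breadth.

Species B

Convert percentages to proportions (divide by 100).
Σp_Bᵢ² = 0.06² + 0.02² + 0.36² + 0.25² + 0.31² = 0.0036 + 0.0004 + 0.1296 + 0.0625 + 0.0961 = 0.2922
B_B = 1 / 0.2922 = 3.4223
Σp_Cᵢ² = 0.50² + 0.11² + 0.02² + 0.30² + 0.07² = 0.2500 + 0.0121 + 0.0004 + 0.0900 + 0.0049 = 0.3574
B_C = 1 / 0.3574 = 2.7980
Σp_Aᵢ² = 0.03² + 0.02² + 0.02² + 0.91² + 0.02² = 0.0009 + 0.0004 + 0.0004 + 0.8281 + 0.0004 = 0.8302
B_A = 1 / 0.8302 = 1.2045
Highest B → broadest niche (most generalist): Species B (B = 3.42).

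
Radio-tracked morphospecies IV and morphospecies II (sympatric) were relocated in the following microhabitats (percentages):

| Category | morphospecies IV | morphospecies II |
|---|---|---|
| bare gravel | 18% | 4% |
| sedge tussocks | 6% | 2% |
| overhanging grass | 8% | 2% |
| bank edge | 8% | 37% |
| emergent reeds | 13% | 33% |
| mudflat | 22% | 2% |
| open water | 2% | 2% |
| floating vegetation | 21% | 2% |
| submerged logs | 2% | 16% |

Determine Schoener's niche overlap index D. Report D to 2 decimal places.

0.37

Convert percentages to proportions (divide by 100).
Σ|p₁ᵢ − p₂ᵢ| = 0.14 + 0.04 + 0.06 + 0.29 + 0.20 + 0.20 + 0.00 + 0.19 + 0.14 = 1.26
D = 1 − ½ × 1.26 = 1 − 0.630 = 0.3700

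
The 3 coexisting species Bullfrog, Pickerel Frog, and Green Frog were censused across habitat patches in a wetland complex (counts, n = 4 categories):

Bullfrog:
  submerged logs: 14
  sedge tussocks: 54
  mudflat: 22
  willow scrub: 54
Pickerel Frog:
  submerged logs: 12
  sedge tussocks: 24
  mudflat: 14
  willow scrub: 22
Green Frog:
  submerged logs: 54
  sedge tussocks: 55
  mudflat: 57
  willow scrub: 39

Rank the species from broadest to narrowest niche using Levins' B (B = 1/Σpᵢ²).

Green Frog > Pickerel Frog > Bullfrog

Proportions for Bullfrog (n=144): 14/144=0.0972, 54/144=0.3750, 22/144=0.1528, 54/144=0.3750
Proportions for Pickerel Frog (n=72): 12/72=0.1667, 24/72=0.3333, 14/72=0.1944, 22/72=0.3056
Proportions for Green Frog (n=205): 54/205=0.2634, 55/205=0.2683, 57/205=0.2780, 39/205=0.1902
Σp_Bullᵢ² = 0.0972² + 0.3750² + 0.1528² + 0.3750² = 0.009448 + 0.140625 + 0.023348 + 0.140625 = 0.314046
B_Bull = 1 / 0.314046 = 3.1842
Σp_Pickᵢ² = 0.1667² + 0.3333² + 0.1944² + 0.3056² = 0.027789 + 0.111089 + 0.037791 + 0.093391 = 0.270060
B_Pick = 1 / 0.270060 = 3.7029
Σp_Greeᵢ² = 0.2634² + 0.2683² + 0.2780² + 0.1902² = 0.069380 + 0.071985 + 0.077284 + 0.036176 = 0.254825
B_Gree = 1 / 0.254825 = 3.9243
Ranking by B (broadest → narrowest): Green Frog (3.92) > Pickerel Frog (3.70) > Bullfrog (3.18)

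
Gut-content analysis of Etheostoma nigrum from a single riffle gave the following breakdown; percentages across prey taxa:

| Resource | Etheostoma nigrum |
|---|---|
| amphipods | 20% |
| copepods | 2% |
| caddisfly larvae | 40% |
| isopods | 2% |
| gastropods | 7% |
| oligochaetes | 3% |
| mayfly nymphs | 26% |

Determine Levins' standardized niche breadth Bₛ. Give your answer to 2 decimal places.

Convert percentages to proportions (divide by 100).
Σpᵢ² = 0.20² + 0.02² + 0.40² + 0.02² + 0.07² + 0.03² + 0.26² = 0.0400 + 0.0004 + 0.1600 + 0.0004 + 0.0049 + 0.0009 + 0.0676 = 0.2742
B = 1 / 0.2742 = 3.6470
Bₛ = (B − 1)/(n − 1) = (3.6470 − 1)/(7 − 1) = 2.6470/6 = 0.4412

0.44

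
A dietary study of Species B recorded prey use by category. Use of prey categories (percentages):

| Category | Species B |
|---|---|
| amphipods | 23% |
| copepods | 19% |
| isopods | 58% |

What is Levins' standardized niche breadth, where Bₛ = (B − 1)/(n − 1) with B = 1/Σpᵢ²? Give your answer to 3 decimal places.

0.675

Convert percentages to proportions (divide by 100).
Σpᵢ² = 0.23² + 0.19² + 0.58² = 0.0529 + 0.0361 + 0.3364 = 0.4254
B = 1 / 0.4254 = 2.35073
Bₛ = (B − 1)/(n − 1) = (2.35073 − 1)/(3 − 1) = 1.35073/2 = 0.67537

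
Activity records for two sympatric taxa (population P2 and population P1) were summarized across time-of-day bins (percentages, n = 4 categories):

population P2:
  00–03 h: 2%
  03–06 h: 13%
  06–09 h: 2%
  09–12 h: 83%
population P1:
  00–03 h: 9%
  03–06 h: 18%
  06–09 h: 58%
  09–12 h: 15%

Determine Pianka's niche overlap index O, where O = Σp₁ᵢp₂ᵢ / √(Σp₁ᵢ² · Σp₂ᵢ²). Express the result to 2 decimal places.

0.30

Convert percentages to proportions (divide by 100).
Σ p₁ᵢp₂ᵢ = 0.0018 + 0.0234 + 0.0116 + 0.1245 = 0.1613
Σp_1ᵢ² = 0.02² + 0.13² + 0.02² + 0.83² = 0.0004 + 0.0169 + 0.0004 + 0.6889 = 0.7066
Σp_2ᵢ² = 0.09² + 0.18² + 0.58² + 0.15² = 0.0081 + 0.0324 + 0.3364 + 0.0225 = 0.3994
O = 0.1613 / √(0.7066 × 0.3994) = 0.1613 / 0.53124 = 0.3036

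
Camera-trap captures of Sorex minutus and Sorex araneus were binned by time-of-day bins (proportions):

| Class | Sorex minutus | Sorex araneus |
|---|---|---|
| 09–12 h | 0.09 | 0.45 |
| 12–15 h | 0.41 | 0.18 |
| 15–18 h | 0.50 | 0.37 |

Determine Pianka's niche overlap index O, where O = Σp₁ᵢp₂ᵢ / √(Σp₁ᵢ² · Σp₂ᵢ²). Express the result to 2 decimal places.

Σ p₁ᵢp₂ᵢ = 0.0405 + 0.0738 + 0.1850 = 0.2993
Σp_1ᵢ² = 0.09² + 0.41² + 0.50² = 0.0081 + 0.1681 + 0.2500 = 0.4262
Σp_2ᵢ² = 0.45² + 0.18² + 0.37² = 0.2025 + 0.0324 + 0.1369 = 0.3718
O = 0.2993 / √(0.4262 × 0.3718) = 0.2993 / 0.39807 = 0.7519

0.75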